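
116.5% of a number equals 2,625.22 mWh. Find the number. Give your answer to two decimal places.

2,253.41 mWh

2,625.22 mWh ÷ 1.165 ≈ 2,253.41 mWh.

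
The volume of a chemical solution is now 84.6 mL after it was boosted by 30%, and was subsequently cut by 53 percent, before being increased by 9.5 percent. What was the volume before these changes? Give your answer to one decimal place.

126.4 mL

Undoing the 9.5% increase: 84.6 ÷ 1.095 ≈ 77.260274.
Undoing the 53% decrease: 77.260274 ÷ 0.47 ≈ 164.383562.
Undoing the 30% increase: 164.383562 ÷ 1.3 ≈ 126.4 mL.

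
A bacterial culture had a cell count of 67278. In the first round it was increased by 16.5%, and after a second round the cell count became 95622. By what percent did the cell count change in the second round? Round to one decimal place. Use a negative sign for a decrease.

22.0%

After the first round: 67278 × 1.165 = 78378.87.
Second-round multiplier: 95622 ÷ 78378.87 ≈ 1.22.
That is a change of 22.0%.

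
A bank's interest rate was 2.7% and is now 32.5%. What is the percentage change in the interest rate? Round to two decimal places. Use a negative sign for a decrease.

1103.70%

The change is 32.5 − 2.7 = 29.8 percentage points.
Relative to the original 2.7%, that is 29.8 ÷ 2.7 ≈ 1103.70%.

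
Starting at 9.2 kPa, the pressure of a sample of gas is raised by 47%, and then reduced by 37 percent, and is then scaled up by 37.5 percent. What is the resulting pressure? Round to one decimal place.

After the 47% increase: 9.2 × 1.47 = 13.524.
Apply the 37% decrease: 13.524 × 0.63 = 8.52012.
37.5% increase: 8.52012 × 1.375 = 11.715165 ≈ 11.7.

11.7 kPa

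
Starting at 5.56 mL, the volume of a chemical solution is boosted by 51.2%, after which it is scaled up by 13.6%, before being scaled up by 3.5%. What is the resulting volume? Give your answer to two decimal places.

9.88 mL

Each change multiplies by a factor: 1.512 × 1.136 × 1.035 = 1.77774912.
5.56 × 1.77774912 = 9.8842851072 ≈ 9.88.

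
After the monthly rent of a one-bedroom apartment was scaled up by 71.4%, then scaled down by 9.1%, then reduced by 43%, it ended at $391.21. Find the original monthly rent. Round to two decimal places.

Undoing the 43% decrease: $391.21 ÷ 0.57 ≈ $686.333333.
Undoing the 9.1% decrease: $686.333333 ÷ 0.909 ≈ $755.042171.
Undoing the 71.4% increase: $755.042171 ÷ 1.714 ≈ $440.51.

$440.51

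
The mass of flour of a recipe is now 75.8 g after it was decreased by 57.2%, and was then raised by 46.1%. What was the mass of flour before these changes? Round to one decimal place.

Undoing the 46.1% increase: 75.8 ÷ 1.461 ≈ 51.882272.
Undoing the 57.2% decrease: 51.882272 ÷ 0.428 ≈ 121.2 g.

121.2 g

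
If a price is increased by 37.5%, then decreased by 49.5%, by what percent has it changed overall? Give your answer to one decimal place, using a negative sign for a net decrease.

-30.6%

The combined multiplier is 1.375 × 0.505 = 0.694375.
That corresponds to a decrease of 30.6%.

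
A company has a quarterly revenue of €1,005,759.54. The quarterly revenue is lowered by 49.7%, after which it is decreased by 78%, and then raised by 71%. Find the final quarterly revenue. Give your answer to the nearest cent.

€190,318.47

Each change multiplies by a factor: 0.503 × 0.22 × 1.71 = 0.1892286.
€1,005,759.54 × 0.1892286 = €190318.469690844 ≈ €190,318.47.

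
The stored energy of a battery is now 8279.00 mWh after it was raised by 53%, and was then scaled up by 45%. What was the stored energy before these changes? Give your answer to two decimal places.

Undoing the 45% increase: 8279.00 ÷ 1.45 ≈ 5709.655172.
Undoing the 53% increase: 5709.655172 ÷ 1.53 ≈ 3731.80 mWh.

3731.80 mWh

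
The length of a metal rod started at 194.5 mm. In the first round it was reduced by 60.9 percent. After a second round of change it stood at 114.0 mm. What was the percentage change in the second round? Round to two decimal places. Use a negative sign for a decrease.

49.90%

After the first round: 194.5 × 0.391 = 76.0495.
Second-round multiplier: 114.0 ÷ 76.0495 ≈ 1.499024.
That is a change of 49.90%.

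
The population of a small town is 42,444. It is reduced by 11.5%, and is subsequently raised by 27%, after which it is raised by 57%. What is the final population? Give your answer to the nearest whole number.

Each change multiplies by a factor: 0.885 × 1.27 × 1.57 = 1.7646015.
42,444 × 1.7646015 = 74896.746066 ≈ 74,897.

74,897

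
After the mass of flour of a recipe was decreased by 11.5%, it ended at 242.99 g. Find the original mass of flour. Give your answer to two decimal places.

The overall multiplier applied was 0.885.
So the original mass of flour was 242.99 ÷ 0.885 ≈ 274.56 g.

274.56 g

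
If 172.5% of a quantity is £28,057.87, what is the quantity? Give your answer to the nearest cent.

£28,057.87 ÷ 1.725 ≈ £16,265.43.

£16,265.43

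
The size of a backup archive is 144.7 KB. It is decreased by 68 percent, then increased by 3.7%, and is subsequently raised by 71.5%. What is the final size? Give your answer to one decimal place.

After the 68% decrease: 144.7 × 0.32 = 46.304.
After the 3.7% increase: 46.304 × 1.037 = 48.017248.
After the 71.5% increase: 48.017248 × 1.715 = 82.34958032 ≈ 82.3.

82.3 KB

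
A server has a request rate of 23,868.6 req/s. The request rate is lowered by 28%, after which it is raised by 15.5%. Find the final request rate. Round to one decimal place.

After the 28% decrease: 23,868.6 × 0.72 = 17185.392.
Apply the 15.5% increase: 17185.392 × 1.155 = 19849.12776 ≈ 19,849.1.

19,849.1 req/s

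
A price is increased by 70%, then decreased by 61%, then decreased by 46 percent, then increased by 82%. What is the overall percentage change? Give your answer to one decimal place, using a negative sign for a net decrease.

The combined multiplier is 1.7 × 0.39 × 0.54 × 1.82 = 0.6515964.
That corresponds to a decrease of 34.8%.

-34.8%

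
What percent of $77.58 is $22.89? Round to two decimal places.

29.51%

$22.89 ÷ $77.58 ≈ 29.51%.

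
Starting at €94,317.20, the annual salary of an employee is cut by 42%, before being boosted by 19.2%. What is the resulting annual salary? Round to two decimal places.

€65,207.14

After the 42% decrease: €94,317.20 × 0.58 = €54703.976.
19.2% increase: €54703.976 × 1.192 = €65207.139392 ≈ €65,207.14.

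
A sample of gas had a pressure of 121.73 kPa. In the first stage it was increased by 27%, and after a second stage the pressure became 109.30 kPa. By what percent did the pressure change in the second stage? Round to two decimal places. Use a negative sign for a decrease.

After the first stage: 121.73 × 1.27 = 154.5971.
Second-stage multiplier: 109.30 ÷ 154.5971 ≈ 0.706999.
That is a change of -29.30%.

-29.30%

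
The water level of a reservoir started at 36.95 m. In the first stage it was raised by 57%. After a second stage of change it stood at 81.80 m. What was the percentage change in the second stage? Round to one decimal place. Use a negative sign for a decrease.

41.0%

After the first stage: 36.95 × 1.57 = 58.0115.
Second-stage multiplier: 81.80 ÷ 58.0115 ≈ 1.41007.
That is a change of 41.0%.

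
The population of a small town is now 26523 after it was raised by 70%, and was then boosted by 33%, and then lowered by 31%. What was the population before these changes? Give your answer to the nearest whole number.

17001

The overall multiplier applied was 1.7 × 1.33 × 0.69 = 1.56009.
So the original population was 26523 ÷ 1.56009 ≈ 17001.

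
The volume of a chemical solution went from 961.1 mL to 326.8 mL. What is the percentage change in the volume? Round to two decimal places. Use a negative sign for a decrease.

-66.00%

Change: 326.8 − 961.1 = -634.3.
Relative to the original: -634.3 ÷ 961.1 ≈ -66.00%.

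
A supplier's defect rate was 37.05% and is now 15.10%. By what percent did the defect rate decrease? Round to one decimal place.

59.2%

The change is 15.10 − 37.05 = -21.95 percentage points.
Relative to the original 37.05%, that is -21.95 ÷ 37.05 ≈ -59.2%.
So the defect rate fell by 59.2%.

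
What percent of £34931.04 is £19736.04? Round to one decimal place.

£19736.04 ÷ £34931.04 ≈ 56.5%.

56.5%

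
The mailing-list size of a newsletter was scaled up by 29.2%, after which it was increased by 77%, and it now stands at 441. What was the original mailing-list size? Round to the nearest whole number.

193

Undoing the 77% increase: 441 ÷ 1.77 ≈ 249.152542.
Undoing the 29.2% increase: 249.152542 ÷ 1.292 ≈ 193.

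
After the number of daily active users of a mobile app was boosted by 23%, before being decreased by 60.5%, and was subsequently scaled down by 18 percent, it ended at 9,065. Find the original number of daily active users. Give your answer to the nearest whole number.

The overall multiplier applied was 1.23 × 0.395 × 0.82 = 0.398397.
So the original number of daily active users was 9,065 ÷ 0.398397 ≈ 22,754.

22,754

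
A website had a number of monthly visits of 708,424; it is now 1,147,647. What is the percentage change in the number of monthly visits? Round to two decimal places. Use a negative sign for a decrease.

62.00%

Change: 1,147,647 − 708,424 = 439,223.
Relative to the original: 439,223 ÷ 708,424 ≈ 62.00%.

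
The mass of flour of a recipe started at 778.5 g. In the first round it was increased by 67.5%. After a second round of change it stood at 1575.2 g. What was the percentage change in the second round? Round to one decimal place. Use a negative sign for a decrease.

After the first round: 778.5 × 1.675 = 1303.9875.
Second-round multiplier: 1575.2 ÷ 1303.9875 ≈ 1.20799.
That is a change of 20.8%.

20.8%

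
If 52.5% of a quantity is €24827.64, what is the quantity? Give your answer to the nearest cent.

€24827.64 ÷ 0.525 ≈ €47290.74.

€47290.74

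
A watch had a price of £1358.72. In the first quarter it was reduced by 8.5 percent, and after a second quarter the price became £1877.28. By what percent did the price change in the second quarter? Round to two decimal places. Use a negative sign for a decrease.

After the first quarter: £1358.72 × 0.915 = £1243.2288.
Second-quarter multiplier: £1877.28 ÷ £1243.2288 ≈ 1.510004.
That is a change of 51.00%.

51.00%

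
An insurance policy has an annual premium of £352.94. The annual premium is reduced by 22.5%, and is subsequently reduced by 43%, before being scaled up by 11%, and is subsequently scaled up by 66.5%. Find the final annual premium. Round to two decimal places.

£288.15

Apply the 22.5% decrease: £352.94 × 0.775 = £273.5285.
After the 43% decrease: £273.5285 × 0.57 = £155.911245.
After the 11% increase: £155.911245 × 1.11 = £173.06148195.
66.5% increase: £173.06148195 × 1.665 = £288.14736744675 ≈ £288.15.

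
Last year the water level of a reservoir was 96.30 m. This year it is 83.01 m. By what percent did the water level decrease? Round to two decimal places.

Change: 83.01 − 96.30 = -13.29.
Relative to the original: -13.29 ÷ 96.30 ≈ -13.80%.
So the water level decreased by 13.80%.

13.80%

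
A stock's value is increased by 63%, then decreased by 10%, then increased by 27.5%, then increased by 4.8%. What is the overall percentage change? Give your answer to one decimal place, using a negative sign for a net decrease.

96.0%

A 63% increase multiplies by 1.63.
Then a 10% decrease: 1.63 × 0.9 = 1.467.
Then a 27.5% increase: 1.467 × 1.275 = 1.870425.
Then a 4.8% increase: 1.870425 × 1.048 = 1.9602054.
Overall factor 1.9602054, i.e. 96.0%.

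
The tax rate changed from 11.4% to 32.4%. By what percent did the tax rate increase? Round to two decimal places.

184.21%

The change is 32.4 − 11.4 = 21.0 percentage points.
Relative to the original 11.4%, that is 21.0 ÷ 11.4 ≈ 184.21%.
So the tax rate rose by 184.21%.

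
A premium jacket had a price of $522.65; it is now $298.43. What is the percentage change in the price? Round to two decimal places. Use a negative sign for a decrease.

-42.90%

Change: $298.43 − $522.65 = -$224.22.
Relative to the original: -$224.22 ÷ $522.65 ≈ -42.90%.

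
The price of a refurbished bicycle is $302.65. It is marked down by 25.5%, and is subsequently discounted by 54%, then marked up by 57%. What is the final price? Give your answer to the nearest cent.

25.5% decrease: $302.65 × 0.745 = $225.47425.
54% decrease: $225.47425 × 0.46 = $103.718155.
57% increase: $103.718155 × 1.57 = $162.83750335 ≈ $162.84.

$162.84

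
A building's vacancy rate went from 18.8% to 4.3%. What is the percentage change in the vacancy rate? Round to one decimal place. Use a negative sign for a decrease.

The change is 4.3 − 18.8 = -14.5 percentage points.
Relative to the original 18.8%, that is -14.5 ÷ 18.8 ≈ -77.1%.

-77.1%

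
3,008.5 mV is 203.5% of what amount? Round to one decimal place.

3,008.5 mV ÷ 2.035 ≈ 1,478.4 mV.

1,478.4 mV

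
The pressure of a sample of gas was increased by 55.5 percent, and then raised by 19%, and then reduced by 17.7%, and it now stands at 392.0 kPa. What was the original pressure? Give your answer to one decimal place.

The overall multiplier applied was 1.555 × 1.19 × 0.823 = 1.52292035.
So the original pressure was 392.0 ÷ 1.52292035 ≈ 257.4 kPa.

257.4 kPa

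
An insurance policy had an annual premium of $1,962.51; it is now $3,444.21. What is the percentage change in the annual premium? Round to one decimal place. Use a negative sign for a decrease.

Change: $3,444.21 − $1,962.51 = $1,481.70.
Relative to the original: $1,481.70 ÷ $1,962.51 ≈ 75.5%.

75.5%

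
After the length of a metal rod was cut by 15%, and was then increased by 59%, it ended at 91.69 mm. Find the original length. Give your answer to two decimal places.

The overall multiplier applied was 0.85 × 1.59 = 1.3515.
So the original length was 91.69 ÷ 1.3515 ≈ 67.84 mm.

67.84 mm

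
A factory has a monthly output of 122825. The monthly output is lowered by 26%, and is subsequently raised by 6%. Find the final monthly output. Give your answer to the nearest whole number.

Each change multiplies by a factor: 0.74 × 1.06 = 0.7844.
122825 × 0.7844 = 96343.93 ≈ 96344.

96344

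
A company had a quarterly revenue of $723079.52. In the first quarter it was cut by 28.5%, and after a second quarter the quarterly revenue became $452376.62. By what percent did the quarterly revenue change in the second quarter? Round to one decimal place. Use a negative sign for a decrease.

After the first quarter: $723079.52 × 0.715 = $517001.8568.
Second-quarter multiplier: $452376.62 ÷ $517001.8568 ≈ 0.875.
That is a change of -12.5%.

-12.5%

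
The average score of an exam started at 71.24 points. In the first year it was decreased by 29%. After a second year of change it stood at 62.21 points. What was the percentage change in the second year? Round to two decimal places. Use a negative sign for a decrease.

After the first year: 71.24 × 0.71 = 50.5804.
Second-year multiplier: 62.21 ÷ 50.5804 ≈ 1.229923.
That is a change of 22.99%.

22.99%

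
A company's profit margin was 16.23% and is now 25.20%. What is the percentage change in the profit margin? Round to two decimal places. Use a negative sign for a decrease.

55.27%

The change is 25.20 − 16.23 = 8.97 percentage points.
Relative to the original 16.23%, that is 8.97 ÷ 16.23 ≈ 55.27%.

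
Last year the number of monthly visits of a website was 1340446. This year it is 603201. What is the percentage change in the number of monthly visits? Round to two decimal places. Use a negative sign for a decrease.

-55.00%

Change: 603201 − 1340446 = -737245.
Relative to the original: -737245 ÷ 1340446 ≈ -55.00%.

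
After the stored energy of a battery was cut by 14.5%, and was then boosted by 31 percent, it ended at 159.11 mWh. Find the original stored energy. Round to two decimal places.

142.06 mWh

The overall multiplier applied was 0.855 × 1.31 = 1.12005.
So the original stored energy was 159.11 ÷ 1.12005 ≈ 142.06 mWh.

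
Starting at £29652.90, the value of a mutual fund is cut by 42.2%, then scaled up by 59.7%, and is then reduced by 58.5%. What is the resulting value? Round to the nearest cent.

£11359.21

Each change multiplies by a factor: 0.578 × 1.597 × 0.415 = 0.38307239.
£29652.90 × 0.38307239 = £11359.207273431 ≈ £11359.21.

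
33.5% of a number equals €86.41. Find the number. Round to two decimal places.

€86.41 ÷ 0.335 ≈ €257.94.

€257.94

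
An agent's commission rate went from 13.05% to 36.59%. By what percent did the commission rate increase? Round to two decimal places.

The change is 36.59 − 13.05 = 23.54 percentage points.
Relative to the original 13.05%, that is 23.54 ÷ 13.05 ≈ 180.38%.
So the commission rate rose by 180.38%.

180.38%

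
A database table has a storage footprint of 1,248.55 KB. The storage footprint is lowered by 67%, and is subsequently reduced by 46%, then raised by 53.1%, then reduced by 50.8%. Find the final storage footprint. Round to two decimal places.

Each change multiplies by a factor: 0.33 × 0.54 × 1.531 × 0.492 = 0.1342295064.
1,248.55 × 0.1342295064 = 167.59225021572 ≈ 167.59.

167.59 KB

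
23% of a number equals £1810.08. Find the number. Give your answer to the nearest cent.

£7869.91

£1810.08 ÷ 0.23 ≈ £7869.91.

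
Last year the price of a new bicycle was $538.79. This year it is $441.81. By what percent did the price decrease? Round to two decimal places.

18.00%

Change: $441.81 − $538.79 = -$96.98.
Relative to the original: -$96.98 ÷ $538.79 ≈ -18.00%.
So the price decreased by 18.00%.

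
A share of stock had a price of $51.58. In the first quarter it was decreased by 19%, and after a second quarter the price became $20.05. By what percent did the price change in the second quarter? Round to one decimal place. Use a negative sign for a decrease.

After the first quarter: $51.58 × 0.81 = $41.7798.
Second-quarter multiplier: $20.05 ÷ $41.7798 ≈ 0.4799.
That is a change of -52.0%.

-52.0%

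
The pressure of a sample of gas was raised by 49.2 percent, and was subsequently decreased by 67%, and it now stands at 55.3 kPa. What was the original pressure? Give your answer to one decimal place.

112.3 kPa

The overall multiplier applied was 1.492 × 0.33 = 0.49236.
So the original pressure was 55.3 ÷ 0.49236 ≈ 112.3 kPa.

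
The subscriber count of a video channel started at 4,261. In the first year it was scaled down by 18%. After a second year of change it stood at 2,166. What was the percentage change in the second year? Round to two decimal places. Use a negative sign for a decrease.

After the first year: 4,261 × 0.82 = 3494.02.
Second-year multiplier: 2,166 ÷ 3494.02 ≈ 0.619916.
That is a change of -38.01%.

-38.01%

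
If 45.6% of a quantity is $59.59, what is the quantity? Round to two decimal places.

$59.59 ÷ 0.456 ≈ $130.68.

$130.68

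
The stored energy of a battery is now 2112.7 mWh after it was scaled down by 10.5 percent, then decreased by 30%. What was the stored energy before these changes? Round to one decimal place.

3372.2 mWh

Undoing the 30% decrease: 2112.7 ÷ 0.7 ≈ 3018.142857.
Undoing the 10.5% decrease: 3018.142857 ÷ 0.895 ≈ 3372.2 mWh.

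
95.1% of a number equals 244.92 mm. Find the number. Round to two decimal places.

244.92 mm ÷ 0.951 ≈ 257.54 mm.

257.54 mm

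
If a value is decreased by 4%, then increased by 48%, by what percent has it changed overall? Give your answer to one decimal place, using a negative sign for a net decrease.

42.1%

A 4% decrease multiplies by 0.96.
Then a 48% increase: 0.96 × 1.48 = 1.4208.
Overall factor 1.4208, i.e. 42.1%.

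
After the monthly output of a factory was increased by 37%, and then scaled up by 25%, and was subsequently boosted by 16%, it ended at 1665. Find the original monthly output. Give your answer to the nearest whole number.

Undoing the 16% increase: 1665 ÷ 1.16 ≈ 1435.344828.
Undoing the 25% increase: 1435.344828 ÷ 1.25 ≈ 1148.275862.
Undoing the 37% increase: 1148.275862 ÷ 1.37 ≈ 838.

838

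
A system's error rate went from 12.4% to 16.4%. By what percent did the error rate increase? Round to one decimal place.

32.3%

The change is 16.4 − 12.4 = 4.0 percentage points.
Relative to the original 12.4%, that is 4.0 ÷ 12.4 ≈ 32.3%.
So the error rate rose by 32.3%.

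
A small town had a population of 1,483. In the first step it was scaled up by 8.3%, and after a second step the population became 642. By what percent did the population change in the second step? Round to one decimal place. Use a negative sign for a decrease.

After the first step: 1,483 × 1.083 = 1606.089.
Second-step multiplier: 642 ÷ 1606.089 ≈ 0.39973.
That is a change of -60.0%.

-60.0%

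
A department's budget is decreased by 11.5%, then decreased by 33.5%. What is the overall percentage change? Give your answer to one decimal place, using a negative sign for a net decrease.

-41.1%

An 11.5% decrease multiplies by 0.885.
Then a 33.5% decrease: 0.885 × 0.665 = 0.588525.
Overall factor 0.588525, i.e. -41.1%.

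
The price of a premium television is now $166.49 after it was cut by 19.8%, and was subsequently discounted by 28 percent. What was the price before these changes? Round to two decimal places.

Undoing the 28% decrease: $166.49 ÷ 0.72 ≈ $231.236111.
Undoing the 19.8% decrease: $231.236111 ÷ 0.802 ≈ $288.32.

$288.32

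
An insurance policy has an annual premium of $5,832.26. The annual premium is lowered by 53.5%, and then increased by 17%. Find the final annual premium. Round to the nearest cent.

$3,173.04

Apply the 53.5% decrease: $5,832.26 × 0.465 = $2712.0009.
Apply the 17% increase: $2712.0009 × 1.17 = $3173.041053 ≈ $3,173.04.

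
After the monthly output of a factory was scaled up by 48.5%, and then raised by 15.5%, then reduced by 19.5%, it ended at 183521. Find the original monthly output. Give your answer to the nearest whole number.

132917

The overall multiplier applied was 1.485 × 1.155 × 0.805 = 1.380715875.
So the original monthly output was 183521 ÷ 1.380715875 ≈ 132917.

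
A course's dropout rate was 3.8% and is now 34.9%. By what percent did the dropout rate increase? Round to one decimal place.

818.4%

The change is 34.9 − 3.8 = 31.1 percentage points.
Relative to the original 3.8%, that is 31.1 ÷ 3.8 ≈ 818.4%.
So the dropout rate rose by 818.4%.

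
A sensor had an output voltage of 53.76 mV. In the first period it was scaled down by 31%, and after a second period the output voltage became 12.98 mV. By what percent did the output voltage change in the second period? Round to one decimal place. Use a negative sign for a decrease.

-65.0%

After the first period: 53.76 × 0.69 = 37.0944.
Second-period multiplier: 12.98 ÷ 37.0944 ≈ 0.34992.
That is a change of -65.0%.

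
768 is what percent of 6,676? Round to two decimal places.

11.50%

768 ÷ 6,676 ≈ 11.50%.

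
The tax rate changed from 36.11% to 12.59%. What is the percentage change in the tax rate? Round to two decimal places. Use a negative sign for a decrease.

-65.13%

The change is 12.59 − 36.11 = -23.52 percentage points.
Relative to the original 36.11%, that is -23.52 ÷ 36.11 ≈ -65.13%.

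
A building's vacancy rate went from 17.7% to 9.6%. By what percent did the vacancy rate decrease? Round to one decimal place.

The change is 9.6 − 17.7 = -8.1 percentage points.
Relative to the original 17.7%, that is -8.1 ÷ 17.7 ≈ -45.8%.
So the vacancy rate fell by 45.8%.

45.8%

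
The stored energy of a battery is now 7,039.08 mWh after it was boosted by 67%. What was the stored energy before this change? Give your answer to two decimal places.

4,215.02 mWh

The overall multiplier applied was 1.67.
So the original stored energy was 7,039.08 ÷ 1.67 ≈ 4,215.02 mWh.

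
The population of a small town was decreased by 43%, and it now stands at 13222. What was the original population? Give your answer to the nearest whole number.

23196

The overall multiplier applied was 0.57.
So the original population was 13222 ÷ 0.57 ≈ 23196.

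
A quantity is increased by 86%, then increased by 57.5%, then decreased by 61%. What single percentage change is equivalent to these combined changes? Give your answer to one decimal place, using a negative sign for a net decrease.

14.3%

The combined multiplier is 1.86 × 1.575 × 0.39 = 1.142505.
That corresponds to an increase of 14.3%.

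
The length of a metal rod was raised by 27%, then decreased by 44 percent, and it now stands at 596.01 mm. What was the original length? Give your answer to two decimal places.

838.03 mm

The overall multiplier applied was 1.27 × 0.56 = 0.7112.
So the original length was 596.01 ÷ 0.7112 ≈ 838.03 mm.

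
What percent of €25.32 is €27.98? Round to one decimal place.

110.5%

€27.98 ÷ €25.32 ≈ 110.5%.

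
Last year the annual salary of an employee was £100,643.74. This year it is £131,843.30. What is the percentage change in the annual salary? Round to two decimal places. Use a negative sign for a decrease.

Change: £131,843.30 − £100,643.74 = £31,199.56.
Relative to the original: £31,199.56 ÷ £100,643.74 ≈ 31.00%.

31.00%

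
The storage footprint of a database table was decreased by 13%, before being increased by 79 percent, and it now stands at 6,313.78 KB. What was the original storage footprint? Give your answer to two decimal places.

Undoing the 79% increase: 6,313.78 ÷ 1.79 ≈ 3527.251397.
Undoing the 13% decrease: 3527.251397 ÷ 0.87 ≈ 4,054.31 KB.

4,054.31 KB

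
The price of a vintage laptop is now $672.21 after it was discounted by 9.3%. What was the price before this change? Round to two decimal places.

$741.14

The overall multiplier applied was 0.907.
So the original price was $672.21 ÷ 0.907 ≈ $741.14.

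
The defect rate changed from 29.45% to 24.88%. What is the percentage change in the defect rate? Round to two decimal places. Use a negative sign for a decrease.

The change is 24.88 − 29.45 = -4.57 percentage points.
Relative to the original 29.45%, that is -4.57 ÷ 29.45 ≈ -15.52%.

-15.52%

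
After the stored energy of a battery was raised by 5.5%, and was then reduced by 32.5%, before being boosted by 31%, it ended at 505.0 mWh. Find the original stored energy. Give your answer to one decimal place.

The overall multiplier applied was 1.055 × 0.675 × 1.31 = 0.93288375.
So the original stored energy was 505.0 ÷ 0.93288375 ≈ 541.3 mWh.

541.3 mWh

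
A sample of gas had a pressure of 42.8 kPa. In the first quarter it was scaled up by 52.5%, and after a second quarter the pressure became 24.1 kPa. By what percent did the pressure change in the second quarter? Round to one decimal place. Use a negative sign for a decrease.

After the first quarter: 42.8 × 1.525 = 65.27.
Second-quarter multiplier: 24.1 ÷ 65.27 ≈ 0.36924.
That is a change of -63.1%.

-63.1%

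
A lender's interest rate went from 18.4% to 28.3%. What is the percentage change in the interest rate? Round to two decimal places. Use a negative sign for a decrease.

The change is 28.3 − 18.4 = 9.9 percentage points.
Relative to the original 18.4%, that is 9.9 ÷ 18.4 ≈ 53.80%.

53.80%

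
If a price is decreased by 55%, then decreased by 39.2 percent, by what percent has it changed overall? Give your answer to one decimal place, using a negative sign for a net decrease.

-72.6%

A 55% decrease multiplies by 0.45.
Then a 39.2% decrease: 0.45 × 0.608 = 0.2736.
Overall factor 0.2736, i.e. -72.6%.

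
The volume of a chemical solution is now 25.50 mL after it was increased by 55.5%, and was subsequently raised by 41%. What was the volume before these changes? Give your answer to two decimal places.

11.63 mL

Undoing the 41% increase: 25.50 ÷ 1.41 ≈ 18.085106.
Undoing the 55.5% increase: 18.085106 ÷ 1.555 ≈ 11.63 mL.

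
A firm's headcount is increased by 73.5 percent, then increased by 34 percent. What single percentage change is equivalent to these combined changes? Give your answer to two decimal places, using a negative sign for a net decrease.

A 73.5% increase multiplies by 1.735.
Then a 34% increase: 1.735 × 1.34 = 2.3249.
Overall factor 2.3249, i.e. 132.49%.

132.49%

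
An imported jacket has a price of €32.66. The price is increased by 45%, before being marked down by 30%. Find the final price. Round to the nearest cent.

45% increase: €32.66 × 1.45 = €47.357.
Apply the 30% decrease: €47.357 × 0.7 = €33.1499 ≈ €33.15.

€33.15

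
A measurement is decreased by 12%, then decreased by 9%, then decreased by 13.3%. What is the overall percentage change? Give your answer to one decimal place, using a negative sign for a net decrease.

The combined multiplier is 0.88 × 0.91 × 0.867 = 0.6942936.
That corresponds to a decrease of 30.6%.

-30.6%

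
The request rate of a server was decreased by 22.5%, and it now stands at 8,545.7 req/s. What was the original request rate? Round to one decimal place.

The overall multiplier applied was 0.775.
So the original request rate was 8,545.7 ÷ 0.775 ≈ 11,026.7 req/s.

11,026.7 req/s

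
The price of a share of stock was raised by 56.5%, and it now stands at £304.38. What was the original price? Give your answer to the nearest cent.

The overall multiplier applied was 1.565.
So the original price was £304.38 ÷ 1.565 ≈ £194.49.

£194.49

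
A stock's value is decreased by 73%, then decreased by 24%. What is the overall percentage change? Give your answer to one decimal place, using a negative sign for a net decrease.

-79.5%

A 73% decrease multiplies by 0.27.
Then a 24% decrease: 0.27 × 0.76 = 0.2052.
Overall factor 0.2052, i.e. -79.5%.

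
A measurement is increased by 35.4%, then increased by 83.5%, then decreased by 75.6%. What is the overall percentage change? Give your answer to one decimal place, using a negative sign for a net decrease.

-39.4%

The combined multiplier is 1.354 × 1.835 × 0.244 = 0.60623996.
That corresponds to a decrease of 39.4%.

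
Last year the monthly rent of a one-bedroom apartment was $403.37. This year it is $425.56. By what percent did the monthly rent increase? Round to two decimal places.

5.50%

Change: $425.56 − $403.37 = $22.19.
Relative to the original: $22.19 ÷ $403.37 ≈ 5.50%.
So the monthly rent increased by 5.50%.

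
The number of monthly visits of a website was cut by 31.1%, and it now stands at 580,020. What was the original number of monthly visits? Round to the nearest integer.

841,829

The overall multiplier applied was 0.689.
So the original number of monthly visits was 580,020 ÷ 0.689 ≈ 841,829.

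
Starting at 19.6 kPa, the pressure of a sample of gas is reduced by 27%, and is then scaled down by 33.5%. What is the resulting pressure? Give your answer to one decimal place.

Each change multiplies by a factor: 0.73 × 0.665 = 0.48545.
19.6 × 0.48545 = 9.51482 ≈ 9.5.

9.5 kPa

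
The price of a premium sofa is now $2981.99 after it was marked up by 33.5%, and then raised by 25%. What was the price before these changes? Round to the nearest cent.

The overall multiplier applied was 1.335 × 1.25 = 1.66875.
So the original price was $2981.99 ÷ 1.66875 ≈ $1786.96.

$1786.96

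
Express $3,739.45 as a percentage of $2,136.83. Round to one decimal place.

$3,739.45 ÷ $2,136.83 ≈ 175.0%.

175.0%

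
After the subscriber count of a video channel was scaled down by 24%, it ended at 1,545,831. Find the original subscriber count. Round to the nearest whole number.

The overall multiplier applied was 0.76.
So the original subscriber count was 1,545,831 ÷ 0.76 ≈ 2,033,988.

2,033,988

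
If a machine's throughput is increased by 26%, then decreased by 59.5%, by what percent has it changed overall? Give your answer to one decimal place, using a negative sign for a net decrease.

-49.0%

A 26% increase multiplies by 1.26.
Then a 59.5% decrease: 1.26 × 0.405 = 0.5103.
Overall factor 0.5103, i.e. -49.0%.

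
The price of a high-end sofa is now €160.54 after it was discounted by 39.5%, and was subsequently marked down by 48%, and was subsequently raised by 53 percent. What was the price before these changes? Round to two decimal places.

€333.53

The overall multiplier applied was 0.605 × 0.52 × 1.53 = 0.481338.
So the original price was €160.54 ÷ 0.481338 ≈ €333.53.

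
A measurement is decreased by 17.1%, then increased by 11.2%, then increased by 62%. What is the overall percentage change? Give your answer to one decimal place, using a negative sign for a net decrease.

A 17.1% decrease multiplies by 0.829.
Then an 11.2% increase: 0.829 × 1.112 = 0.921848.
Then a 62% increase: 0.921848 × 1.62 = 1.49339376.
Overall factor 1.49339376, i.e. 49.3%.

49.3%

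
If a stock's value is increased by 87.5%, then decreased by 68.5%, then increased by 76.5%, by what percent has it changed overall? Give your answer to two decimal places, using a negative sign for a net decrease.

4.25%

The combined multiplier is 1.875 × 0.315 × 1.765 = 1.042453125.
That corresponds to an increase of 4.25%.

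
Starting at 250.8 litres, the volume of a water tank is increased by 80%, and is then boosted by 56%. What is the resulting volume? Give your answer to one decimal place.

After the 80% increase: 250.8 × 1.8 = 451.44.
56% increase: 451.44 × 1.56 = 704.2464 ≈ 704.2.

704.2 litres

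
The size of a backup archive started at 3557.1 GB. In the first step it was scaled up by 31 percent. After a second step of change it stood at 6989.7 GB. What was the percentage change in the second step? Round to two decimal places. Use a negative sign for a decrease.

After the first step: 3557.1 × 1.31 = 4659.801.
Second-step multiplier: 6989.7 ÷ 4659.801 ≈ 1.5.
That is a change of 50.00%.

50.00%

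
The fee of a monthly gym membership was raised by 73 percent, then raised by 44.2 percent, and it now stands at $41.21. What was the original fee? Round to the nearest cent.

The overall multiplier applied was 1.73 × 1.442 = 2.49466.
So the original fee was $41.21 ÷ 2.49466 ≈ $16.52.

$16.52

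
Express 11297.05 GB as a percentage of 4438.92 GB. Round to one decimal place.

254.5%

11297.05 GB ÷ 4438.92 GB ≈ 254.5%.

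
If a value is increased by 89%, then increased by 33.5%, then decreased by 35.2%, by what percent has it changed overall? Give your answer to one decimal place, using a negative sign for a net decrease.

An 89% increase multiplies by 1.89.
Then a 33.5% increase: 1.89 × 1.335 = 2.52315.
Then a 35.2% decrease: 2.52315 × 0.648 = 1.6350012.
Overall factor 1.6350012, i.e. 63.5%.

63.5%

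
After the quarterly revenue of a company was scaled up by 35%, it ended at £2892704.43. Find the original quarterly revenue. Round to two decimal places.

The overall multiplier applied was 1.35.
So the original quarterly revenue was £2892704.43 ÷ 1.35 ≈ £2142744.02.

£2142744.02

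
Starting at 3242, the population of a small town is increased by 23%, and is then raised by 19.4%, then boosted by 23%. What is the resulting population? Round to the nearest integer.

23% increase: 3242 × 1.23 = 3987.66.
After the 19.4% increase: 3987.66 × 1.194 = 4761.26604.
After the 23% increase: 4761.26604 × 1.23 = 5856.3572292 ≈ 5856.

5856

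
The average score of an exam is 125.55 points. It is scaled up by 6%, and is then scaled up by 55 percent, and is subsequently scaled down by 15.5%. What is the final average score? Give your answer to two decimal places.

174.31 points

After the 6% increase: 125.55 × 1.06 = 133.083.
Apply the 55% increase: 133.083 × 1.55 = 206.27865.
15.5% decrease: 206.27865 × 0.845 = 174.30545925 ≈ 174.31.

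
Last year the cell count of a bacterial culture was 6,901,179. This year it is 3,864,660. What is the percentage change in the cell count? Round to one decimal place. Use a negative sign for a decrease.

-44.0%

Change: 3,864,660 − 6,901,179 = -3,036,519.
Relative to the original: -3,036,519 ÷ 6,901,179 ≈ -44.0%.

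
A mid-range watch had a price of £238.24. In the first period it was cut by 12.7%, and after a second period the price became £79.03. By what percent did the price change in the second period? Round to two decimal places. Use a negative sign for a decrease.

After the first period: £238.24 × 0.873 = £207.98352.
Second-period multiplier: £79.03 ÷ £207.98352 ≈ 0.379982.
That is a change of -62.00%.

-62.00%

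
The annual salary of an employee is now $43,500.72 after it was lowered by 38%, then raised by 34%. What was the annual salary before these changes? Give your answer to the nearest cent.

$52,360.04

The overall multiplier applied was 0.62 × 1.34 = 0.8308.
So the original annual salary was $43,500.72 ÷ 0.8308 ≈ $52,360.04.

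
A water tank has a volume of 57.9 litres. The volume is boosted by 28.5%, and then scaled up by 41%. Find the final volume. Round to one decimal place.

Each change multiplies by a factor: 1.285 × 1.41 = 1.81185.
57.9 × 1.81185 = 104.906115 ≈ 104.9.

104.9 litres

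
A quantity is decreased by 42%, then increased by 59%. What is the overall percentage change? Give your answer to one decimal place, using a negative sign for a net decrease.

-7.8%

The combined multiplier is 0.58 × 1.59 = 0.9222.
That corresponds to a decrease of 7.8%.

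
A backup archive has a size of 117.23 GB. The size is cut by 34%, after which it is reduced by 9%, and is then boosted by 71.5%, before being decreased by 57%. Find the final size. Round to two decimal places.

51.92 GB

34% decrease: 117.23 × 0.66 = 77.3718.
Apply the 9% decrease: 77.3718 × 0.91 = 70.408338.
After the 71.5% increase: 70.408338 × 1.715 = 120.75029967.
After the 57% decrease: 120.75029967 × 0.43 = 51.9226288581 ≈ 51.92.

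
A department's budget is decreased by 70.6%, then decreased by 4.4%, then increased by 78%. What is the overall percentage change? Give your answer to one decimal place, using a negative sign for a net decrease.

-50.0%

The combined multiplier is 0.294 × 0.956 × 1.78 = 0.50029392.
That corresponds to a decrease of 50.0%.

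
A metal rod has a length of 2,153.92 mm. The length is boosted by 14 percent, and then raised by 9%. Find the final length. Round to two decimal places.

2,676.46 mm

After the 14% increase: 2,153.92 × 1.14 = 2455.4688.
Apply the 9% increase: 2455.4688 × 1.09 = 2676.460992 ≈ 2,676.46.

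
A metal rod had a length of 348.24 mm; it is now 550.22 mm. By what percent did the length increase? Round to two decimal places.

58.00%

Change: 550.22 − 348.24 = 201.98.
Relative to the original: 201.98 ÷ 348.24 ≈ 58.00%.
So the length increased by 58.00%.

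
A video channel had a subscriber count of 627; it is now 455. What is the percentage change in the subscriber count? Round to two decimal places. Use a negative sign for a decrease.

-27.43%

Change: 455 − 627 = -172.
Relative to the original: -172 ÷ 627 ≈ -27.43%.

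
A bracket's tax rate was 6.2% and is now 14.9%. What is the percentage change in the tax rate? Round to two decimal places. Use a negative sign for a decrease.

140.32%

The change is 14.9 − 6.2 = 8.7 percentage points.
Relative to the original 6.2%, that is 8.7 ÷ 6.2 ≈ 140.32%.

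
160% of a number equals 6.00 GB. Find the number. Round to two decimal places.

6.00 GB ÷ 1.6 = 3.75 GB.

3.75 GB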